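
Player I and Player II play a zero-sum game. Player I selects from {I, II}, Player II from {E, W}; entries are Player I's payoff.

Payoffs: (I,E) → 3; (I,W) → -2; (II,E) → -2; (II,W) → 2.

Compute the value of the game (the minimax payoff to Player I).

2/9

Row minima: I → -2, II → -2; maximin = -2.
Column maxima: E → 3, W → 2; minimax = 2.
-2 ≠ 2, so there is no saddle point; optimal play is mixed.
Let Player I play I with probability p. Expected payoff against E: 3p + (-2)(1−p) = 5p − 2; against W: (-2)p + 2(1−p) = −4p + 2.
Setting these equal: 5p − 2 = −4p + 2 ⇒ 9p = 4 ⇒ p = 4/9, and the value is (5)·(4/9) − 2 = 2/9.
For Player II: with q = P(E), equating I's and II's payoffs gives 5q − 2 = −4q + 2 ⇒ q = 4/9.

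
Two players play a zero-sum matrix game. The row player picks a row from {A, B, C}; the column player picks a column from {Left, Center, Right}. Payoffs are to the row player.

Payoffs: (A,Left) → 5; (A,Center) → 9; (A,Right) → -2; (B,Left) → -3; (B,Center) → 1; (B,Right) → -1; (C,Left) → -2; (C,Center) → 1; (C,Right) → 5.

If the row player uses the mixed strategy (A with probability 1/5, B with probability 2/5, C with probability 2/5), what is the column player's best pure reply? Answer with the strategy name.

Left

If the column player plays Left, the row player's expected payoff is (1/5)·5 + (2/5)·(-3) + (2/5)·(-2) = -1.
If the column player plays Center, the row player's expected payoff is (1/5)·9 + (2/5)·1 + (2/5)·1 = 13/5.
If the column player plays Right, the row player's expected payoff is (1/5)·(-2) + (2/5)·(-1) + (2/5)·5 = 6/5.
The column player minimizes the row player's payoff; the smallest is -1, so the best response is Left.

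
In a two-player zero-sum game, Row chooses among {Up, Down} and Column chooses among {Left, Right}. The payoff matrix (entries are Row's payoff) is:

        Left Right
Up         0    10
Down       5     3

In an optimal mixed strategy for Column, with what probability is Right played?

Row minima: Up → 0, Down → 3; maximin = 3.
Column maxima: Left → 5, Right → 10; minimax = 5.
3 ≠ 5, so there is no saddle point; optimal play is mixed.
Let Row play Up with probability p. Expected payoff against Left: 0p + 5(1−p) = −5p + 5; against Right: 10p + 3(1−p) = 7p + 3.
Setting these equal: −5p + 5 = 7p + 3 ⇒ −12p = -2 ⇒ p = 1/6, and the value is (-5)·(1/6) + 5 = 25/6.
For Column: with q = P(Left), equating Up's and Down's payoffs gives −10q + 10 = 2q + 3 ⇒ q = 7/12.

5/12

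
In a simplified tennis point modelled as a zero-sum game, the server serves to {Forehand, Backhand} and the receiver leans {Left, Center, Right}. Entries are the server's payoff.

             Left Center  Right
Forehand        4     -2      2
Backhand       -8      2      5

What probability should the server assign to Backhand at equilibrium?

3/8

Row minima: Forehand → -2, Backhand → -8; maximin = -2.
Column maxima: Left → 4, Center → 2, Right → 5; minimax = 2.
-2 ≠ 2, so there is no saddle point; optimal play is mixed.
Right is strictly dominated by Center (it gives the server strictly more in every row), so the receiver never plays it.
On the remaining 2×2 (Forehand, Backhand vs Left, Center):
Let the server play Forehand with probability p. Expected payoff against Left: 4p + (-8)(1−p) = 12p − 8; against Center: (-2)p + 2(1−p) = −4p + 2.
Setting these equal: 12p − 8 = −4p + 2 ⇒ 16p = 10 ⇒ p = 5/8, and the value is (12)·(5/8) − 8 = -1/2.
For the receiver: with q = P(Left), equating Forehand's and Backhand's payoffs gives 6q − 2 = −10q + 2 ⇒ q = 1/4.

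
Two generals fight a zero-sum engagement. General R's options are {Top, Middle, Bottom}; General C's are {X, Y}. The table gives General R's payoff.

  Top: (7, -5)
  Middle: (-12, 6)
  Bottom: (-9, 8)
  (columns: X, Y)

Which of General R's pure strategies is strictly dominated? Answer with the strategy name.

Bottom gives a strictly higher payoff than Middle against every column: -9 > -12, 8 > 6.
So Middle is strictly dominated and General R never plays it.

Middle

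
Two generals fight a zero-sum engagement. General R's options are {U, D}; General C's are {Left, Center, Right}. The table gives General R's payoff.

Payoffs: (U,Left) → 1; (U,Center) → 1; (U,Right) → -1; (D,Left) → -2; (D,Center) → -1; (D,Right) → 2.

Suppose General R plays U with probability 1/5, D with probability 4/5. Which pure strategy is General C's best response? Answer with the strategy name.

Left

If General C plays Left, General R's expected payoff is (1/5)·1 + (4/5)·(-2) = -7/5.
If General C plays Center, General R's expected payoff is (1/5)·1 + (4/5)·(-1) = -3/5.
If General C plays Right, General R's expected payoff is (1/5)·(-1) + (4/5)·2 = 7/5.
General C minimizes General R's payoff; the smallest is -7/5, so the best response is Left.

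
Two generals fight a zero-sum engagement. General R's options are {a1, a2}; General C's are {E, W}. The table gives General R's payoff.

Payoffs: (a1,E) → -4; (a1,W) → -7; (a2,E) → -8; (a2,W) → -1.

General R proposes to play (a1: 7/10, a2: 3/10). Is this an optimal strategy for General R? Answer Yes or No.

Yes

Against E this mix gives (7/10)·(-4) + (3/10)·(-8) = -26/5.
Against W this mix gives (7/10)·(-7) + (3/10)·(-1) = -26/5.
All of General C's active replies (E, W) yield -26/5, and no column does worse for General R. The mix makes General C indifferent and guarantees -26/5, so it is optimal.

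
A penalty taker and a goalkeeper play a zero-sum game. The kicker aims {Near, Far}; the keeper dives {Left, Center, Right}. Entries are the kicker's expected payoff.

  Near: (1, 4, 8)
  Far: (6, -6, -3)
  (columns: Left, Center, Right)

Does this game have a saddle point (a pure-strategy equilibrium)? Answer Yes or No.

Row minima: Near → 1, Far → -6; maximin = 1.
Column maxima: Left → 6, Center → 4, Right → 8; minimax = 4.
1 ≠ 4, so no pure-strategy equilibrium exists.

No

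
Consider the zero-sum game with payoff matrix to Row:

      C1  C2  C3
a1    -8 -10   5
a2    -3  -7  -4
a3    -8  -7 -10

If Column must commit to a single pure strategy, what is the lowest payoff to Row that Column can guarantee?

-7

Column maxima: C1 → -3, C2 → -7, C3 → 5.
The smallest of these is -7.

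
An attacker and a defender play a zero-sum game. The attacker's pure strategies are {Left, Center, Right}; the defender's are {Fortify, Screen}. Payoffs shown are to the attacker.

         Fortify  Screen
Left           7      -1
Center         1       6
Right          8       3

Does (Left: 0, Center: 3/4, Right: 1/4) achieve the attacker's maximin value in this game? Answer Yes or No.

No

Against Fortify this mix gives (3/4)·1 + (1/4)·8 = 11/4.
Against Screen this mix gives (3/4)·6 + (1/4)·3 = 21/4.
The defender will play Fortify, holding the attacker to 11/4. Shifting weight toward the row that does better against Fortify would raise this floor (the equalizing mix achieves 9/2 against both Fortify and Screen), so the proposed strategy is not optimal.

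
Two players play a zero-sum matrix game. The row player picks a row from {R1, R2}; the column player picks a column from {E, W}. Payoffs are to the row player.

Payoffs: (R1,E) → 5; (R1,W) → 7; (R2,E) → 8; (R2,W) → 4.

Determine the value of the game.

Row minima: R1 → 5, R2 → 4; maximin = 5.
Column maxima: E → 8, W → 7; minimax = 7.
5 ≠ 7, so there is no saddle point; optimal play is mixed.
Let the row player play R1 with probability p. Expected payoff against E: 5p + 8(1−p) = −3p + 8; against W: 7p + 4(1−p) = 3p + 4.
Setting these equal: −3p + 8 = 3p + 4 ⇒ −6p = -4 ⇒ p = 2/3, and the value is (-3)·(2/3) + 8 = 6.
For the column player: with q = P(E), equating R1's and R2's payoffs gives −2q + 7 = 4q + 4 ⇒ q = 1/2.

6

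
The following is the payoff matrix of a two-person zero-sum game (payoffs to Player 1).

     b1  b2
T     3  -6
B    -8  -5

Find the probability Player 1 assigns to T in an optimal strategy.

1/4

Row minima: T → -6, B → -8; maximin = -6.
Column maxima: b1 → 3, b2 → -5; minimax = -5.
-6 ≠ -5, so there is no saddle point; optimal play is mixed.
Let Player 1 play T with probability p. Expected payoff against b1: 3p + (-8)(1−p) = 11p − 8; against b2: (-6)p + (-5)(1−p) = −p − 5.
Setting these equal: 11p − 8 = −p − 5 ⇒ 12p = 3 ⇒ p = 1/4, and the value is (11)·(1/4) − 8 = -21/4.
For Player 2: with q = P(b1), equating T's and B's payoffs gives 9q − 6 = −3q − 5 ⇒ q = 1/12.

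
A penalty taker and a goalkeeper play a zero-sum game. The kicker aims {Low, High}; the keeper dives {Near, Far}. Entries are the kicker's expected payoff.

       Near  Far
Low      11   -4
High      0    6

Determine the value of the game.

Row minima: Low → -4, High → 0; maximin = 0.
Column maxima: Near → 11, Far → 6; minimax = 6.
0 ≠ 6, so there is no saddle point; optimal play is mixed.
Let the kicker play Low with probability p. Expected payoff against Near: 11p + 0(1−p) = 11p; against Far: (-4)p + 6(1−p) = −10p + 6.
Setting these equal: 11p = −10p + 6 ⇒ 21p = 6 ⇒ p = 2/7, and the value is (11)·(2/7) = 22/7.
For the keeper: with q = P(Near), equating Low's and High's payoffs gives 15q − 4 = −6q + 6 ⇒ q = 10/21.

22/7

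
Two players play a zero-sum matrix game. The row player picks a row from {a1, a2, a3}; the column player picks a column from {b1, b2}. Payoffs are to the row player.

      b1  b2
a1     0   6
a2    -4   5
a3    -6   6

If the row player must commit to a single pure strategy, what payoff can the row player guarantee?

0

Row minima: a1 → 0, a2 → -4, a3 → -6.
The best of these is 0.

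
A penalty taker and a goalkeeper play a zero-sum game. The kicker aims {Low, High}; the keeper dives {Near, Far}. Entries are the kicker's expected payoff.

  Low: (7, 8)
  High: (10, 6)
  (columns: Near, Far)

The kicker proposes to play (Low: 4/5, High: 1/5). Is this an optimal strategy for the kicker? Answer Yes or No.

Against Near this mix gives (4/5)·7 + (1/5)·10 = 38/5.
Against Far this mix gives (4/5)·8 + (1/5)·6 = 38/5.
All of the keeper's active replies (Near, Far) yield 38/5, and no column does worse for the kicker. The mix makes the keeper indifferent and guarantees 38/5, so it is optimal.

Yes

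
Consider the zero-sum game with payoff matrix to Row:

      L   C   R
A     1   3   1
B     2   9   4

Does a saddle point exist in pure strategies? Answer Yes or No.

Yes

Row minima: A → 1, B → 2; maximin = 2.
Column maxima: L → 2, C → 9, R → 4; minimax = 2.
maximin = minimax = 2, so a saddle point exists.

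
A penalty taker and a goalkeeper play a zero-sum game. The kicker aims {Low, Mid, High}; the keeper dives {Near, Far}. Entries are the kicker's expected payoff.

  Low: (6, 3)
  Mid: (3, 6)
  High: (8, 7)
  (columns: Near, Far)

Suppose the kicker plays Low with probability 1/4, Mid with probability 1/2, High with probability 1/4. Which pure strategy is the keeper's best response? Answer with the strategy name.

Near

If the keeper plays Near, the kicker's expected payoff is (1/4)·6 + (1/2)·3 + (1/4)·8 = 5.
If the keeper plays Far, the kicker's expected payoff is (1/4)·3 + (1/2)·6 + (1/4)·7 = 11/2.
The keeper minimizes the kicker's payoff; the smallest is 5, so the best response is Near.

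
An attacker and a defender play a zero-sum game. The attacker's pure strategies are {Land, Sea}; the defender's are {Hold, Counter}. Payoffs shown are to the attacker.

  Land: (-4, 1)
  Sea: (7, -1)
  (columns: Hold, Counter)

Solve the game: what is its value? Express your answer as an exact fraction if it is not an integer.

3/13

Row minima: Land → -4, Sea → -1; maximin = -1.
Column maxima: Hold → 7, Counter → 1; minimax = 1.
-1 ≠ 1, so there is no saddle point; optimal play is mixed.
Let the attacker play Land with probability p. Expected payoff against Hold: (-4)p + 7(1−p) = −11p + 7; against Counter: 1p + (-1)(1−p) = 2p − 1.
Setting these equal: −11p + 7 = 2p − 1 ⇒ −13p = -8 ⇒ p = 8/13, and the value is (-11)·(8/13) + 7 = 3/13.
For the defender: with q = P(Hold), equating Land's and Sea's payoffs gives −5q + 1 = 8q − 1 ⇒ q = 2/13.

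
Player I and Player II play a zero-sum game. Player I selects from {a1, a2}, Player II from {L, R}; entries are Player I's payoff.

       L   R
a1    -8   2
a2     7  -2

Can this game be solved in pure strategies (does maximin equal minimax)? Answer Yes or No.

No

Row minima: a1 → -8, a2 → -2; maximin = -2.
Column maxima: L → 7, R → 2; minimax = 2.
-2 ≠ 2, so no pure-strategy equilibrium exists.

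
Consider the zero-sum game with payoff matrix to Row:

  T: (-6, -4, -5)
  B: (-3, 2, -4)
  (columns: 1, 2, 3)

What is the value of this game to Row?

Row minima: T → -6, B → -4; maximin = -4.
Column maxima: 1 → -3, 2 → 2, 3 → -4; minimax = -4.
Since maximin = minimax = -4, there is a saddle point and the value is -4.

-4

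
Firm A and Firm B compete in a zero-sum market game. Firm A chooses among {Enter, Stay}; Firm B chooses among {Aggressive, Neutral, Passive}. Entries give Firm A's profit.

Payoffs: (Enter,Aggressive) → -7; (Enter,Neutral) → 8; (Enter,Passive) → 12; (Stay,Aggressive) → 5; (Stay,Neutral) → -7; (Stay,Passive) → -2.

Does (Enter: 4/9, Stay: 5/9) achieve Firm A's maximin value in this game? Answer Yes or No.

Against Aggressive this mix gives (4/9)·(-7) + (5/9)·5 = -1/3.
Against Neutral this mix gives (4/9)·8 + (5/9)·(-7) = -1/3.
Against Passive this mix gives (4/9)·12 + (5/9)·(-2) = 38/9.
All of Firm B's active replies (Aggressive, Neutral) yield -1/3, and no column does worse for Firm A. The mix makes Firm B indifferent and guarantees -1/3, so it is optimal.

Yes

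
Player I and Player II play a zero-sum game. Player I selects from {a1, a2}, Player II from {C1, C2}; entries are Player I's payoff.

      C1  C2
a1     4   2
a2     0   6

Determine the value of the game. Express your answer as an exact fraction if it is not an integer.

3

Row minima: a1 → 2, a2 → 0; maximin = 2.
Column maxima: C1 → 4, C2 → 6; minimax = 4.
2 ≠ 4, so there is no saddle point; optimal play is mixed.
Let Player I play a1 with probability p. Expected payoff against C1: 4p + 0(1−p) = 4p; against C2: 2p + 6(1−p) = −4p + 6.
Setting these equal: 4p = −4p + 6 ⇒ 8p = 6 ⇒ p = 3/4, and the value is (4)·(3/4) = 3.
For Player II: with q = P(C1), equating a1's and a2's payoffs gives 2q + 2 = −6q + 6 ⇒ q = 1/2.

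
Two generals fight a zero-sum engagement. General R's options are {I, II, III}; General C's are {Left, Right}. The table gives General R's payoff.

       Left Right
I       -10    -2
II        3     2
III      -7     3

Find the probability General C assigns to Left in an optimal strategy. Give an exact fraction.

Row minima: I → -10, II → 2, III → -7; maximin = 2.
Column maxima: Left → 3, Right → 3; minimax = 3.
2 ≠ 3, so there is no saddle point; optimal play is mixed.
I is strictly dominated by II, so General R never plays it.
On the remaining 2×2 (II, III vs Left, Right):
Let General R play II with probability p. Expected payoff against Left: 3p + (-7)(1−p) = 10p − 7; against Right: 2p + 3(1−p) = −p + 3.
Setting these equal: 10p − 7 = −p + 3 ⇒ 11p = 10 ⇒ p = 10/11, and the value is (10)·(10/11) − 7 = 23/11.
For General C: with q = P(Left), equating II's and III's payoffs gives q + 2 = −10q + 3 ⇒ q = 1/11.

1/11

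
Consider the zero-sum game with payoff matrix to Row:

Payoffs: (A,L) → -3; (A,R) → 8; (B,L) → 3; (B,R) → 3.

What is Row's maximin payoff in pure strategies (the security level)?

3

Row minima: A → -3, B → 3.
The best of these is 3.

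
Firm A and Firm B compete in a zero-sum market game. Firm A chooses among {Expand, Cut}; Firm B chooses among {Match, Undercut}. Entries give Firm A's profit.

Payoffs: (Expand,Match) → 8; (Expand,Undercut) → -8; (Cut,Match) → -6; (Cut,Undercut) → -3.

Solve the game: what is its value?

-72/19

Row minima: Expand → -8, Cut → -6; maximin = -6.
Column maxima: Match → 8, Undercut → -3; minimax = -3.
-6 ≠ -3, so there is no saddle point; optimal play is mixed.
Let Firm A play Expand with probability p. Expected payoff against Match: 8p + (-6)(1−p) = 14p − 6; against Undercut: (-8)p + (-3)(1−p) = −5p − 3.
Setting these equal: 14p − 6 = −5p − 3 ⇒ 19p = 3 ⇒ p = 3/19, and the value is (14)·(3/19) − 6 = -72/19.
For Firm B: with q = P(Match), equating Expand's and Cut's payoffs gives 16q − 8 = −3q − 3 ⇒ q = 5/19.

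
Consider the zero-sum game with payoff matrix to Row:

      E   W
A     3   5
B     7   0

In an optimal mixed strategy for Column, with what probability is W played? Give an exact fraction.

4/9

Row minima: A → 3, B → 0; maximin = 3.
Column maxima: E → 7, W → 5; minimax = 5.
3 ≠ 5, so there is no saddle point; optimal play is mixed.
Let Row play A with probability p. Expected payoff against E: 3p + 7(1−p) = −4p + 7; against W: 5p + 0(1−p) = 5p.
Setting these equal: −4p + 7 = 5p ⇒ −9p = -7 ⇒ p = 7/9, and the value is (-4)·(7/9) + 7 = 35/9.
For Column: with q = P(E), equating A's and B's payoffs gives −2q + 5 = 7q ⇒ q = 5/9.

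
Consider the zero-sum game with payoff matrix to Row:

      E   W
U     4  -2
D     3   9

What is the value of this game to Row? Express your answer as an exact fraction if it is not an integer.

7/2

Row minima: U → -2, D → 3; maximin = 3.
Column maxima: E → 4, W → 9; minimax = 4.
3 ≠ 4, so there is no saddle point; optimal play is mixed.
Let Row play U with probability p. Expected payoff against E: 4p + 3(1−p) = p + 3; against W: (-2)p + 9(1−p) = −11p + 9.
Setting these equal: p + 3 = −11p + 9 ⇒ 12p = 6 ⇒ p = 1/2, and the value is (1)·(1/2) + 3 = 7/2.
For Column: with q = P(E), equating U's and D's payoffs gives 6q − 2 = −6q + 9 ⇒ q = 11/12.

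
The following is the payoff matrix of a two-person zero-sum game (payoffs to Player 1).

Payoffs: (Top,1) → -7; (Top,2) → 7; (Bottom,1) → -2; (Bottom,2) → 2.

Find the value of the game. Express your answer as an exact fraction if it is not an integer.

-2

Row minima: Top → -7, Bottom → -2; maximin = -2.
Column maxima: 1 → -2, 2 → 7; minimax = -2.
Since maximin = minimax = -2, there is a saddle point and the value is -2.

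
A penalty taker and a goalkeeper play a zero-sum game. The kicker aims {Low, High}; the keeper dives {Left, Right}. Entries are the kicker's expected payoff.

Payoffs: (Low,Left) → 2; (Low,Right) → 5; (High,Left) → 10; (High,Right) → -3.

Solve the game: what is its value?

Row minima: Low → 2, High → -3; maximin = 2.
Column maxima: Left → 10, Right → 5; minimax = 5.
2 ≠ 5, so there is no saddle point; optimal play is mixed.
Let the kicker play Low with probability p. Expected payoff against Left: 2p + 10(1−p) = −8p + 10; against Right: 5p + (-3)(1−p) = 8p − 3.
Setting these equal: −8p + 10 = 8p − 3 ⇒ −16p = -13 ⇒ p = 13/16, and the value is (-8)·(13/16) + 10 = 7/2.
For the keeper: with q = P(Left), equating Low's and High's payoffs gives −3q + 5 = 13q − 3 ⇒ q = 1/2.

7/2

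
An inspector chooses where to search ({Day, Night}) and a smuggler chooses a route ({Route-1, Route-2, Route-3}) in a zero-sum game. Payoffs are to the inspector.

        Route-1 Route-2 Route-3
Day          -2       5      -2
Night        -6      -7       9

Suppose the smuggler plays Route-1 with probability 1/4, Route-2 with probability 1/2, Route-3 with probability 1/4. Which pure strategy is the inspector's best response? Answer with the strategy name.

Expected payoff of Day: (1/4)·(-2) + (1/2)·5 + (1/4)·(-2) = 3/2.
Expected payoff of Night: (1/4)·(-6) + (1/2)·(-7) + (1/4)·9 = -11/4.
The largest is 3/2, so the inspector's best response is Day.

Day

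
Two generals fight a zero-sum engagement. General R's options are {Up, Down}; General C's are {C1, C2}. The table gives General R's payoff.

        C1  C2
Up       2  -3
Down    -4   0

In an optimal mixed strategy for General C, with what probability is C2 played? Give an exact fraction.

2/3

Row minima: Up → -3, Down → -4; maximin = -3.
Column maxima: C1 → 2, C2 → 0; minimax = 0.
-3 ≠ 0, so there is no saddle point; optimal play is mixed.
Let General R play Up with probability p. Expected payoff against C1: 2p + (-4)(1−p) = 6p − 4; against C2: (-3)p + 0(1−p) = −3p.
Setting these equal: 6p − 4 = −3p ⇒ 9p = 4 ⇒ p = 4/9, and the value is (6)·(4/9) − 4 = -4/3.
For General C: with q = P(C1), equating Up's and Down's payoffs gives 5q − 3 = −4q ⇒ q = 1/3.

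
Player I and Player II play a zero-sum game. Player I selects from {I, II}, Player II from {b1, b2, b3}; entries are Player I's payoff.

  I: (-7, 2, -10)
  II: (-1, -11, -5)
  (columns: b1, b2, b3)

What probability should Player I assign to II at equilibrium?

2/3

Row minima: I → -10, II → -11; maximin = -10.
Column maxima: b1 → -1, b2 → 2, b3 → -5; minimax = -5.
-10 ≠ -5, so there is no saddle point; optimal play is mixed.
b1 is strictly dominated by b3 (it gives Player I strictly more in every row), so Player II never plays it.
On the remaining 2×2 (I, II vs b2, b3):
Let Player I play I with probability p. Expected payoff against b2: 2p + (-11)(1−p) = 13p − 11; against b3: (-10)p + (-5)(1−p) = −5p − 5.
Setting these equal: 13p − 11 = −5p − 5 ⇒ 18p = 6 ⇒ p = 1/3, and the value is (13)·(1/3) − 11 = -20/3.
For Player II: with q = P(b2), equating I's and II's payoffs gives 12q − 10 = −6q − 5 ⇒ q = 5/18.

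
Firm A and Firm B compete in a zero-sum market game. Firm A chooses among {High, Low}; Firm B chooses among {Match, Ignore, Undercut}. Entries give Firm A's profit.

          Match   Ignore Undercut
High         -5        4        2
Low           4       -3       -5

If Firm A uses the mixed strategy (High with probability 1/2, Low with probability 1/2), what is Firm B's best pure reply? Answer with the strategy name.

If Firm B plays Match, Firm A's expected payoff is (1/2)·(-5) + (1/2)·4 = -1/2.
If Firm B plays Ignore, Firm A's expected payoff is (1/2)·4 + (1/2)·(-3) = 1/2.
If Firm B plays Undercut, Firm A's expected payoff is (1/2)·2 + (1/2)·(-5) = -3/2.
Firm B minimizes Firm A's payoff; the smallest is -3/2, so the best response is Undercut.

Undercut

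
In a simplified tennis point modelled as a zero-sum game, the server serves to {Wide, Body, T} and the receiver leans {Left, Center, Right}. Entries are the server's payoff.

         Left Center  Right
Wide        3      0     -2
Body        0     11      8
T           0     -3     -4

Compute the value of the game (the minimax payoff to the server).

24/13

Row minima: Wide → -2, Body → 0, T → -4; maximin = 0.
Column maxima: Left → 3, Center → 11, Right → 8; minimax = 3.
0 ≠ 3, so there is no saddle point; optimal play is mixed.
T is strictly dominated by Wide, so the server never plays it.
Center is strictly dominated by Right (it gives the server strictly more in every row), so the receiver never plays it.
On the remaining 2×2 (Wide, Body vs Left, Right):
Let the server play Wide with probability p. Expected payoff against Left: 3p + 0(1−p) = 3p; against Right: (-2)p + 8(1−p) = −10p + 8.
Setting these equal: 3p = −10p + 8 ⇒ 13p = 8 ⇒ p = 8/13, and the value is (3)·(8/13) = 24/13.
For the receiver: with q = P(Left), equating Wide's and Body's payoffs gives 5q − 2 = −8q + 8 ⇒ q = 10/13.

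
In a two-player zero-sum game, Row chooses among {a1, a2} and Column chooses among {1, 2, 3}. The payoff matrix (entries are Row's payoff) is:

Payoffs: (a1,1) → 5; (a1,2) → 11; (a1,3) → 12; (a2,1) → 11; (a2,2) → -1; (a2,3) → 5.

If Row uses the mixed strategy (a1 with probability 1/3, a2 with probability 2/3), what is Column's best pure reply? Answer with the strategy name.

2

If Column plays 1, Row's expected payoff is (1/3)·5 + (2/3)·11 = 9.
If Column plays 2, Row's expected payoff is (1/3)·11 + (2/3)·(-1) = 3.
If Column plays 3, Row's expected payoff is (1/3)·12 + (2/3)·5 = 22/3.
Column minimizes Row's payoff; the smallest is 3, so the best response is 2.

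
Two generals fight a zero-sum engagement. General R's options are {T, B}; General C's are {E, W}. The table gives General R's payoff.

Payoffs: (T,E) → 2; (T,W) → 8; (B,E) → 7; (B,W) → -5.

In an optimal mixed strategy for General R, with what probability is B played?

Row minima: T → 2, B → -5; maximin = 2.
Column maxima: E → 7, W → 8; minimax = 7.
2 ≠ 7, so there is no saddle point; optimal play is mixed.
Let General R play T with probability p. Expected payoff against E: 2p + 7(1−p) = −5p + 7; against W: 8p + (-5)(1−p) = 13p − 5.
Setting these equal: −5p + 7 = 13p − 5 ⇒ −18p = -12 ⇒ p = 2/3, and the value is (-5)·(2/3) + 7 = 11/3.
For General C: with q = P(E), equating T's and B's payoffs gives −6q + 8 = 12q − 5 ⇒ q = 13/18.

1/3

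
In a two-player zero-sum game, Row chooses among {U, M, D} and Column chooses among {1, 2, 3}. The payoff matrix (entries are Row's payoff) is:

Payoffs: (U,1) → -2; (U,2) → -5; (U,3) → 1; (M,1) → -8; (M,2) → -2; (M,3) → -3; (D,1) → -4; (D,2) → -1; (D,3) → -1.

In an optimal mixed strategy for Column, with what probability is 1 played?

2/3

Row minima: U → -5, M → -8, D → -4; maximin = -4.
Column maxima: 1 → -2, 2 → -1, 3 → 1; minimax = -2.
-4 ≠ -2, so there is no saddle point; optimal play is mixed.
M is strictly dominated by D, so Row never plays it.
3 is strictly dominated by 1 (it gives Row strictly more in every row), so Column never plays it.
On the remaining 2×2 (U, D vs 1, 2):
Let Row play U with probability p. Expected payoff against 1: (-2)p + (-4)(1−p) = 2p − 4; against 2: (-5)p + (-1)(1−p) = −4p − 1.
Setting these equal: 2p − 4 = −4p − 1 ⇒ 6p = 3 ⇒ p = 1/2, and the value is (2)·(1/2) − 4 = -3.
For Column: with q = P(1), equating U's and D's payoffs gives 3q − 5 = −3q − 1 ⇒ q = 2/3.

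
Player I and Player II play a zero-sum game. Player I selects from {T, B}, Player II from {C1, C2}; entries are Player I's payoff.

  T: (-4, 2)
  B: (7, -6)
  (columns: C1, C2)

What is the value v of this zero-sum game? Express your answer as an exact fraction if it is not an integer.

-10/19

Row minima: T → -4, B → -6; maximin = -4.
Column maxima: C1 → 7, C2 → 2; minimax = 2.
-4 ≠ 2, so there is no saddle point; optimal play is mixed.
Let Player I play T with probability p. Expected payoff against C1: (-4)p + 7(1−p) = −11p + 7; against C2: 2p + (-6)(1−p) = 8p − 6.
Setting these equal: −11p + 7 = 8p − 6 ⇒ −19p = -13 ⇒ p = 13/19, and the value is (-11)·(13/19) + 7 = -10/19.
For Player II: with q = P(C1), equating T's and B's payoffs gives −6q + 2 = 13q − 6 ⇒ q = 8/19.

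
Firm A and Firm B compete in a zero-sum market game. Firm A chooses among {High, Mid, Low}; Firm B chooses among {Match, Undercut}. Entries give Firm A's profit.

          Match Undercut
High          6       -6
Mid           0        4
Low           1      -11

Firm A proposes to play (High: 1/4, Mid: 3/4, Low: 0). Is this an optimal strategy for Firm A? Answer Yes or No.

Yes

Against Match this mix gives (1/4)·6 + (3/4)·0 = 3/2.
Against Undercut this mix gives (1/4)·(-6) + (3/4)·4 = 3/2.
All of Firm B's active replies (Match, Undercut) yield 3/2, and no column does worse for Firm A. The mix makes Firm B indifferent and guarantees 3/2, so it is optimal.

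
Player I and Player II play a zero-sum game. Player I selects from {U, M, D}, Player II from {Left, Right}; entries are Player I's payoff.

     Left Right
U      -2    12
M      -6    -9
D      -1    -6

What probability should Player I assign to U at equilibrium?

5/19

Row minima: U → -2, M → -9, D → -6; maximin = -2.
Column maxima: Left → -1, Right → 12; minimax = -1.
-2 ≠ -1, so there is no saddle point; optimal play is mixed.
M is strictly dominated by U, so Player I never plays it.
On the remaining 2×2 (U, D vs Left, Right):
Let Player I play U with probability p. Expected payoff against Left: (-2)p + (-1)(1−p) = −p − 1; against Right: 12p + (-6)(1−p) = 18p − 6.
Setting these equal: −p − 1 = 18p − 6 ⇒ −19p = -5 ⇒ p = 5/19, and the value is (-1)·(5/19) − 1 = -24/19.
For Player II: with q = P(Left), equating U's and D's payoffs gives −14q + 12 = 5q − 6 ⇒ q = 18/19.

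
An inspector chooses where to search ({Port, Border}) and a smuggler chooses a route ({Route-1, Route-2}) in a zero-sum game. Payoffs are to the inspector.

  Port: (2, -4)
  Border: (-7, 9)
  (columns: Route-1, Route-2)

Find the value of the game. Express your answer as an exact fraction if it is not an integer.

Row minima: Port → -4, Border → -7; maximin = -4.
Column maxima: Route-1 → 2, Route-2 → 9; minimax = 2.
-4 ≠ 2, so there is no saddle point; optimal play is mixed.
Let the inspector play Port with probability p. Expected payoff against Route-1: 2p + (-7)(1−p) = 9p − 7; against Route-2: (-4)p + 9(1−p) = −13p + 9.
Setting these equal: 9p − 7 = −13p + 9 ⇒ 22p = 16 ⇒ p = 8/11, and the value is (9)·(8/11) − 7 = -5/11.
For the smuggler: with q = P(Route-1), equating Port's and Border's payoffs gives 6q − 4 = −16q + 9 ⇒ q = 13/22.

-5/11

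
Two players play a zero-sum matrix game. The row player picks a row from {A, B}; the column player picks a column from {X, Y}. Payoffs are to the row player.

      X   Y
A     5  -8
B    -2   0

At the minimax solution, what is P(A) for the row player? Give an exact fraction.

2/15

Row minima: A → -8, B → -2; maximin = -2.
Column maxima: X → 5, Y → 0; minimax = 0.
-2 ≠ 0, so there is no saddle point; optimal play is mixed.
Let the row player play A with probability p. Expected payoff against X: 5p + (-2)(1−p) = 7p − 2; against Y: (-8)p + 0(1−p) = −8p.
Setting these equal: 7p − 2 = −8p ⇒ 15p = 2 ⇒ p = 2/15, and the value is (7)·(2/15) − 2 = -16/15.
For the column player: with q = P(X), equating A's and B's payoffs gives 13q − 8 = −2q ⇒ q = 8/15.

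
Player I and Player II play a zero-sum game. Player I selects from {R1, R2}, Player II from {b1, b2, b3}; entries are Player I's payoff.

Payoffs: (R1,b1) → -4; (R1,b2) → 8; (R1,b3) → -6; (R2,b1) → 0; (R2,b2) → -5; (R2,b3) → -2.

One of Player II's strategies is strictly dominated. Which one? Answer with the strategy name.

b3 holds Player I's payoff strictly below b1 in every row: -6 < -4, -2 < 0.
So b1 is strictly dominated for Player II.

b1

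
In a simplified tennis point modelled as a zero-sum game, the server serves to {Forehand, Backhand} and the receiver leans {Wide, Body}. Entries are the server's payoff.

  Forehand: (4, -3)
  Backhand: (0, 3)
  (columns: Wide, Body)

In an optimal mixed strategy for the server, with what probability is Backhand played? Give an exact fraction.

7/10

Row minima: Forehand → -3, Backhand → 0; maximin = 0.
Column maxima: Wide → 4, Body → 3; minimax = 3.
0 ≠ 3, so there is no saddle point; optimal play is mixed.
Let the server play Forehand with probability p. Expected payoff against Wide: 4p + 0(1−p) = 4p; against Body: (-3)p + 3(1−p) = −6p + 3.
Setting these equal: 4p = −6p + 3 ⇒ 10p = 3 ⇒ p = 3/10, and the value is (4)·(3/10) = 6/5.
For the receiver: with q = P(Wide), equating Forehand's and Backhand's payoffs gives 7q − 3 = −3q + 3 ⇒ q = 3/5.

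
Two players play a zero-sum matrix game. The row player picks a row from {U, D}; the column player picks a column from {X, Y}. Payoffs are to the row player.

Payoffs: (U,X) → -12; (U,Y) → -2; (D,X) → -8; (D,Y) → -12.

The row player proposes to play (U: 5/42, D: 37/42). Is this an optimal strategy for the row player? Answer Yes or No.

No

Against X this mix gives (5/42)·(-12) + (37/42)·(-8) = -178/21.
Against Y this mix gives (5/42)·(-2) + (37/42)·(-12) = -227/21.
The column player will play Y, holding the row player to -227/21. Shifting weight toward the row that does better against Y would raise this floor (the equalizing mix achieves -64/7 against both Y and X), so the proposed strategy is not optimal.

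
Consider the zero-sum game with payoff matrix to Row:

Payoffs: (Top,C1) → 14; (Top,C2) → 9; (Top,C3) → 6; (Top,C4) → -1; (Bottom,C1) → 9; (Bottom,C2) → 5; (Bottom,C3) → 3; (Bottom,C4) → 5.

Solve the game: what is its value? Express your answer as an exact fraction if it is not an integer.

Row minima: Top → -1, Bottom → 3; maximin = 3.
Column maxima: C1 → 14, C2 → 9, C3 → 6, C4 → 5; minimax = 5.
3 ≠ 5, so there is no saddle point; optimal play is mixed.
C1 is strictly dominated by C2 (it gives Row strictly more in every row), so Column never plays it.
C2 is strictly dominated by C3 (it gives Row strictly more in every row), so Column never plays it.
On the remaining 2×2 (Top, Bottom vs C3, C4):
Let Row play Top with probability p. Expected payoff against C3: 6p + 3(1−p) = 3p + 3; against C4: (-1)p + 5(1−p) = −6p + 5.
Setting these equal: 3p + 3 = −6p + 5 ⇒ 9p = 2 ⇒ p = 2/9, and the value is (3)·(2/9) + 3 = 11/3.
For Column: with q = P(C3), equating Top's and Bottom's payoffs gives 7q − 1 = −2q + 5 ⇒ q = 2/3.

11/3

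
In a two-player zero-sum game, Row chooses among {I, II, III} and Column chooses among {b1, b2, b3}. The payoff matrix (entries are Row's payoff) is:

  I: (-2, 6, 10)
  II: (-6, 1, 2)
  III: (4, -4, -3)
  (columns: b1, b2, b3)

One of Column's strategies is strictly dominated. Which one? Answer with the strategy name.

b2 holds Row's payoff strictly below b3 in every row: 6 < 10, 1 < 2, -4 < -3.
So b3 is strictly dominated for Column.

b3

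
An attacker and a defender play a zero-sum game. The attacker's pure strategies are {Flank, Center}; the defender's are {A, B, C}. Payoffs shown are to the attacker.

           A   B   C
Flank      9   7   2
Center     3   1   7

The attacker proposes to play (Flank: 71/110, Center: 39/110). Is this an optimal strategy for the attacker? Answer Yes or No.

Against A this mix gives (71/110)·9 + (39/110)·3 = 378/55.
Against B this mix gives (71/110)·7 + (39/110)·1 = 268/55.
Against C this mix gives (71/110)·2 + (39/110)·7 = 83/22.
The defender will play C, holding the attacker to 83/22. Shifting weight toward the row that does better against C would raise this floor (the equalizing mix achieves 47/11 against both C and B), so the proposed strategy is not optimal.

No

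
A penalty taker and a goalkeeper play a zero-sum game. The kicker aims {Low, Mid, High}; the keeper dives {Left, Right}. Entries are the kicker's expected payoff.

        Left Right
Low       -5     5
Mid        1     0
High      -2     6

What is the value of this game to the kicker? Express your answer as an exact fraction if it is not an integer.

2/3

Row minima: Low → -5, Mid → 0, High → -2; maximin = 0.
Column maxima: Left → 1, Right → 6; minimax = 1.
0 ≠ 1, so there is no saddle point; optimal play is mixed.
Low is strictly dominated by High, so the kicker never plays it.
On the remaining 2×2 (Mid, High vs Left, Right):
Let the kicker play Mid with probability p. Expected payoff against Left: 1p + (-2)(1−p) = 3p − 2; against Right: 0p + 6(1−p) = −6p + 6.
Setting these equal: 3p − 2 = −6p + 6 ⇒ 9p = 8 ⇒ p = 8/9, and the value is (3)·(8/9) − 2 = 2/3.
For the keeper: with q = P(Left), equating Mid's and High's payoffs gives q = −8q + 6 ⇒ q = 2/3.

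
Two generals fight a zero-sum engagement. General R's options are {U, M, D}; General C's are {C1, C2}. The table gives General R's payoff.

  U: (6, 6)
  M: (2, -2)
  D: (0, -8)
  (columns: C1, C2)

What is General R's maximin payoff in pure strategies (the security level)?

6

Row minima: U → 6, M → -2, D → -8.
The best of these is 6.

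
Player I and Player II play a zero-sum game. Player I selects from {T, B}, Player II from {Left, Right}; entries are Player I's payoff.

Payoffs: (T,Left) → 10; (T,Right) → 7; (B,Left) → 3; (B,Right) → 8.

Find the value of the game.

Row minima: T → 7, B → 3; maximin = 7.
Column maxima: Left → 10, Right → 8; minimax = 8.
7 ≠ 8, so there is no saddle point; optimal play is mixed.
Let Player I play T with probability p. Expected payoff against Left: 10p + 3(1−p) = 7p + 3; against Right: 7p + 8(1−p) = −p + 8.
Setting these equal: 7p + 3 = −p + 8 ⇒ 8p = 5 ⇒ p = 5/8, and the value is (7)·(5/8) + 3 = 59/8.
For Player II: with q = P(Left), equating T's and B's payoffs gives 3q + 7 = −5q + 8 ⇒ q = 1/8.

59/8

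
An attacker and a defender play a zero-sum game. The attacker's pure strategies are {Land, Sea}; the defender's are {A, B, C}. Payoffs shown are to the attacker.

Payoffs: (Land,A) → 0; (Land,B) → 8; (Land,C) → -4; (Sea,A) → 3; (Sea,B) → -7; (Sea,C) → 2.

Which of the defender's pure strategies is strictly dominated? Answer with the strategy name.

C holds the attacker's payoff strictly below A in every row: -4 < 0, 2 < 3.
So A is strictly dominated for the defender.

A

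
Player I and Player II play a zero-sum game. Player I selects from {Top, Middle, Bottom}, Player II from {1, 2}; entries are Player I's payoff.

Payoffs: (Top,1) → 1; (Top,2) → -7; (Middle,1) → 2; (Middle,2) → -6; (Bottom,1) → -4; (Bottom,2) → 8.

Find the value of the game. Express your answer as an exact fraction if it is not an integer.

-2/5

Row minima: Top → -7, Middle → -6, Bottom → -4; maximin = -4.
Column maxima: 1 → 2, 2 → 8; minimax = 2.
-4 ≠ 2, so there is no saddle point; optimal play is mixed.
Top is strictly dominated by Middle, so Player I never plays it.
On the remaining 2×2 (Middle, Bottom vs 1, 2):
Let Player I play Middle with probability p. Expected payoff against 1: 2p + (-4)(1−p) = 6p − 4; against 2: (-6)p + 8(1−p) = −14p + 8.
Setting these equal: 6p − 4 = −14p + 8 ⇒ 20p = 12 ⇒ p = 3/5, and the value is (6)·(3/5) − 4 = -2/5.
For Player II: with q = P(1), equating Middle's and Bottom's payoffs gives 8q − 6 = −12q + 8 ⇒ q = 7/10.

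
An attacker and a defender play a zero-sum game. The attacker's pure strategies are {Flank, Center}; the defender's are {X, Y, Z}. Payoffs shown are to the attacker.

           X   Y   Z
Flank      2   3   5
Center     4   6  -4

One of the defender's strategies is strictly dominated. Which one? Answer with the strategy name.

X holds the attacker's payoff strictly below Y in every row: 2 < 3, 4 < 6.
So Y is strictly dominated for the defender.

Y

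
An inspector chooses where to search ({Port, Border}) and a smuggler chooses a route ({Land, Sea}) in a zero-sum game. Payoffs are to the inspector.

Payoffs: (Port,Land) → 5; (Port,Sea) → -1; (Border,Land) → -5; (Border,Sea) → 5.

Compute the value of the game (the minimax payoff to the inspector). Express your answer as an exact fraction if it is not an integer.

5/4

Row minima: Port → -1, Border → -5; maximin = -1.
Column maxima: Land → 5, Sea → 5; minimax = 5.
-1 ≠ 5, so there is no saddle point; optimal play is mixed.
Let the inspector play Port with probability p. Expected payoff against Land: 5p + (-5)(1−p) = 10p − 5; against Sea: (-1)p + 5(1−p) = −6p + 5.
Setting these equal: 10p − 5 = −6p + 5 ⇒ 16p = 10 ⇒ p = 5/8, and the value is (10)·(5/8) − 5 = 5/4.
For the smuggler: with q = P(Land), equating Port's and Border's payoffs gives 6q − 1 = −10q + 5 ⇒ q = 3/8.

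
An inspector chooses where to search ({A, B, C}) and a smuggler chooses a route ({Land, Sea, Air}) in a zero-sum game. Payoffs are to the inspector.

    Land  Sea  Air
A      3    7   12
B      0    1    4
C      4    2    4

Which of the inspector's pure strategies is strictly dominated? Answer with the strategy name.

A gives a strictly higher payoff than B against every column: 3 > 0, 7 > 1, 12 > 4.
So B is strictly dominated and the inspector never plays it.

B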